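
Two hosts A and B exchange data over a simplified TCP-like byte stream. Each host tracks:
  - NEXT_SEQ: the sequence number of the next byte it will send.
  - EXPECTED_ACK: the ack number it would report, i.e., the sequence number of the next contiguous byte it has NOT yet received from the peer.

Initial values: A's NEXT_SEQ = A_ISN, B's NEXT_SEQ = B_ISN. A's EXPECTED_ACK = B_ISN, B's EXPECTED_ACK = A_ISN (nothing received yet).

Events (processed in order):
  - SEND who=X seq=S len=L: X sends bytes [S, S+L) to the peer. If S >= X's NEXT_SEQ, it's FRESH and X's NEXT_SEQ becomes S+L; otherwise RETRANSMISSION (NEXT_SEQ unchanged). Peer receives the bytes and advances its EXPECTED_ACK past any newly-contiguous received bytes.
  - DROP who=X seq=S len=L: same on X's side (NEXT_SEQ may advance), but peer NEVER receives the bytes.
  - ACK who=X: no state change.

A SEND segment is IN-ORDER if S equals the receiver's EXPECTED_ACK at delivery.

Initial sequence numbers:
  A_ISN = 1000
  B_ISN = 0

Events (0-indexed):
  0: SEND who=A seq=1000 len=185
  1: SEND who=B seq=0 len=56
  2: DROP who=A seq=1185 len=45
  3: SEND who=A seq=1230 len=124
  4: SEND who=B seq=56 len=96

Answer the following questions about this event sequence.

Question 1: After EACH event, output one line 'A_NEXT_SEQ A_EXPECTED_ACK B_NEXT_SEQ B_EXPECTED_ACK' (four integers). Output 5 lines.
1185 0 0 1185
1185 56 56 1185
1230 56 56 1185
1354 56 56 1185
1354 152 152 1185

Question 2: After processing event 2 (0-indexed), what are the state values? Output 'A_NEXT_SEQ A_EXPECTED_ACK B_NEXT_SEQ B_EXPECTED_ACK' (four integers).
After event 0: A_seq=1185 A_ack=0 B_seq=0 B_ack=1185
After event 1: A_seq=1185 A_ack=56 B_seq=56 B_ack=1185
After event 2: A_seq=1230 A_ack=56 B_seq=56 B_ack=1185

1230 56 56 1185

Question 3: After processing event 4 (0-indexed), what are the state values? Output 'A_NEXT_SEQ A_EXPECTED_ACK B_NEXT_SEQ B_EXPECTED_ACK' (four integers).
After event 0: A_seq=1185 A_ack=0 B_seq=0 B_ack=1185
After event 1: A_seq=1185 A_ack=56 B_seq=56 B_ack=1185
After event 2: A_seq=1230 A_ack=56 B_seq=56 B_ack=1185
After event 3: A_seq=1354 A_ack=56 B_seq=56 B_ack=1185
After event 4: A_seq=1354 A_ack=152 B_seq=152 B_ack=1185

1354 152 152 1185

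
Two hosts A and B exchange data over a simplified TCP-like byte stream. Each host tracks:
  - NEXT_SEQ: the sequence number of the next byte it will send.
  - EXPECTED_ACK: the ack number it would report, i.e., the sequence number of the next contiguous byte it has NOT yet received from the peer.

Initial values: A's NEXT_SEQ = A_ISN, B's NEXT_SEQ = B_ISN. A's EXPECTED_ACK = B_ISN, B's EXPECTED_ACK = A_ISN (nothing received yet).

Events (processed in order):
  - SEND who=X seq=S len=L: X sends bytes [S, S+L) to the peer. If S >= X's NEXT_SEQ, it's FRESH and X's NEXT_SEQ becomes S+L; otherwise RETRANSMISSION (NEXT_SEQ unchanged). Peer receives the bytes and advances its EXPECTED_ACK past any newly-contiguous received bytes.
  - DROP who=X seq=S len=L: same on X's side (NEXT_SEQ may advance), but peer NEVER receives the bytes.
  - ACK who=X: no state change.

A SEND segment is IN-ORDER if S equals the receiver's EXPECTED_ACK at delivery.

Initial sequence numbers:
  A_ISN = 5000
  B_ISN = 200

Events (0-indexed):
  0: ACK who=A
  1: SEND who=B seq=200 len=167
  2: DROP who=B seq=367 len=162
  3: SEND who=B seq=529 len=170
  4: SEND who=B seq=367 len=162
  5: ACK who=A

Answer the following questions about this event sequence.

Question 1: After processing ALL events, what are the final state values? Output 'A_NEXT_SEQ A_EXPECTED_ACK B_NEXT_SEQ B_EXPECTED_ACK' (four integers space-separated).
Answer: 5000 699 699 5000

Derivation:
After event 0: A_seq=5000 A_ack=200 B_seq=200 B_ack=5000
After event 1: A_seq=5000 A_ack=367 B_seq=367 B_ack=5000
After event 2: A_seq=5000 A_ack=367 B_seq=529 B_ack=5000
After event 3: A_seq=5000 A_ack=367 B_seq=699 B_ack=5000
After event 4: A_seq=5000 A_ack=699 B_seq=699 B_ack=5000
After event 5: A_seq=5000 A_ack=699 B_seq=699 B_ack=5000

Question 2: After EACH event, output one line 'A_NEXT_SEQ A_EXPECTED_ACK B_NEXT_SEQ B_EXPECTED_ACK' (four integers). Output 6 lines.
5000 200 200 5000
5000 367 367 5000
5000 367 529 5000
5000 367 699 5000
5000 699 699 5000
5000 699 699 5000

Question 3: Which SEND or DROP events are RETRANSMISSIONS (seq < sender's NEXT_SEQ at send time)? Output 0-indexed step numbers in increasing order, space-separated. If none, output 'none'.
Step 1: SEND seq=200 -> fresh
Step 2: DROP seq=367 -> fresh
Step 3: SEND seq=529 -> fresh
Step 4: SEND seq=367 -> retransmit

Answer: 4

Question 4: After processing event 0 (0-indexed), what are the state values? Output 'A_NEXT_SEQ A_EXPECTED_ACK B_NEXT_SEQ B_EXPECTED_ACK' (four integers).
After event 0: A_seq=5000 A_ack=200 B_seq=200 B_ack=5000

5000 200 200 5000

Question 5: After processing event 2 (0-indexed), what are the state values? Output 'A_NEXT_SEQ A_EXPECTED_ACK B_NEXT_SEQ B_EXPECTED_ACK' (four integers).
After event 0: A_seq=5000 A_ack=200 B_seq=200 B_ack=5000
After event 1: A_seq=5000 A_ack=367 B_seq=367 B_ack=5000
After event 2: A_seq=5000 A_ack=367 B_seq=529 B_ack=5000

5000 367 529 5000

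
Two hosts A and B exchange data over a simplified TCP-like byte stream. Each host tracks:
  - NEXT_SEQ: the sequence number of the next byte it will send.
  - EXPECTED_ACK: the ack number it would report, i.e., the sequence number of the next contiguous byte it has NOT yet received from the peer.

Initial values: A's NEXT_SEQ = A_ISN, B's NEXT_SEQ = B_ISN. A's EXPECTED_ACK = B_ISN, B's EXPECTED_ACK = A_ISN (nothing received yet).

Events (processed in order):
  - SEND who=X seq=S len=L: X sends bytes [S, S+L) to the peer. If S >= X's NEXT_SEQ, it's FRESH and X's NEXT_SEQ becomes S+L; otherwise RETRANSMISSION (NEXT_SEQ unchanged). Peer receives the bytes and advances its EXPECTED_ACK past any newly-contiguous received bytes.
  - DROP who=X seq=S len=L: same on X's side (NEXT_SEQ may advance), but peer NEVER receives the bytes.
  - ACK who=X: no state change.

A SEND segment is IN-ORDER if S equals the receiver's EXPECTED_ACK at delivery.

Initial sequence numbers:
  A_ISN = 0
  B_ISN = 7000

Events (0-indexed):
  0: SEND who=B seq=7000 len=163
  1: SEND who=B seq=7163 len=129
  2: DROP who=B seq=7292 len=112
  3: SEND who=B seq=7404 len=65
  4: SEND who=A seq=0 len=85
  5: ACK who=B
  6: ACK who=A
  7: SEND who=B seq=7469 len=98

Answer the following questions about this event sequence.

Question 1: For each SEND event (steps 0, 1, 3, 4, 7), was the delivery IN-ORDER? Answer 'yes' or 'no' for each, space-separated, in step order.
Step 0: SEND seq=7000 -> in-order
Step 1: SEND seq=7163 -> in-order
Step 3: SEND seq=7404 -> out-of-order
Step 4: SEND seq=0 -> in-order
Step 7: SEND seq=7469 -> out-of-order

Answer: yes yes no yes no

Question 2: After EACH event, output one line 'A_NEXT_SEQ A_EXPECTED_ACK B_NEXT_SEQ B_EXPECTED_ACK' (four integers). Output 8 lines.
0 7163 7163 0
0 7292 7292 0
0 7292 7404 0
0 7292 7469 0
85 7292 7469 85
85 7292 7469 85
85 7292 7469 85
85 7292 7567 85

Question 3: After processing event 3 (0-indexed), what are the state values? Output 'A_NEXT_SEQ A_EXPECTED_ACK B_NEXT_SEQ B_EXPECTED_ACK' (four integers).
After event 0: A_seq=0 A_ack=7163 B_seq=7163 B_ack=0
After event 1: A_seq=0 A_ack=7292 B_seq=7292 B_ack=0
After event 2: A_seq=0 A_ack=7292 B_seq=7404 B_ack=0
After event 3: A_seq=0 A_ack=7292 B_seq=7469 B_ack=0

0 7292 7469 0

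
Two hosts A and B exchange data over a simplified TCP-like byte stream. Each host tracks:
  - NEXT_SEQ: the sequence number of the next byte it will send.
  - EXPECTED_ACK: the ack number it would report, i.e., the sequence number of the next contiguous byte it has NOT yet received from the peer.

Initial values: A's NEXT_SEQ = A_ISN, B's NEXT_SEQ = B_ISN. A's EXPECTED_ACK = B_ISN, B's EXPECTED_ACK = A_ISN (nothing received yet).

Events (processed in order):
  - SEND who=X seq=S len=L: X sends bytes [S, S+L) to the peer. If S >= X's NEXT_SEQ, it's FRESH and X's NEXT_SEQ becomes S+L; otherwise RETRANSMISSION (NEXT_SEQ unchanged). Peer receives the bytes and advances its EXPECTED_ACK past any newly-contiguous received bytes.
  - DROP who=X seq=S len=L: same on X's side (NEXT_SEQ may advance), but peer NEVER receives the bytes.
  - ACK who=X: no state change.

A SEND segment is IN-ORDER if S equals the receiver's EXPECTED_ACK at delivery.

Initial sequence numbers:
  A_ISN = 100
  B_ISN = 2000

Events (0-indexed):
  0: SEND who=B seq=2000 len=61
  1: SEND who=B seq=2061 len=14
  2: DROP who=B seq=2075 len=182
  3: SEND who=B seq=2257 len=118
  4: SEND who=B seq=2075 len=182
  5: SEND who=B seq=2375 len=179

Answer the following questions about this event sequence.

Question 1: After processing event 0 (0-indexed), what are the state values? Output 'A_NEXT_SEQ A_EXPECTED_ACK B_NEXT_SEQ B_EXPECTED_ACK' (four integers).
After event 0: A_seq=100 A_ack=2061 B_seq=2061 B_ack=100

100 2061 2061 100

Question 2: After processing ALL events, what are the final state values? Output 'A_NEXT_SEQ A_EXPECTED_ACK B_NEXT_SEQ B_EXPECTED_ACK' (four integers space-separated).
After event 0: A_seq=100 A_ack=2061 B_seq=2061 B_ack=100
After event 1: A_seq=100 A_ack=2075 B_seq=2075 B_ack=100
After event 2: A_seq=100 A_ack=2075 B_seq=2257 B_ack=100
After event 3: A_seq=100 A_ack=2075 B_seq=2375 B_ack=100
After event 4: A_seq=100 A_ack=2375 B_seq=2375 B_ack=100
After event 5: A_seq=100 A_ack=2554 B_seq=2554 B_ack=100

Answer: 100 2554 2554 100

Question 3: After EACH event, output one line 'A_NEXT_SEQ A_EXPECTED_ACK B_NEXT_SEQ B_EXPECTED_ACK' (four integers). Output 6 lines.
100 2061 2061 100
100 2075 2075 100
100 2075 2257 100
100 2075 2375 100
100 2375 2375 100
100 2554 2554 100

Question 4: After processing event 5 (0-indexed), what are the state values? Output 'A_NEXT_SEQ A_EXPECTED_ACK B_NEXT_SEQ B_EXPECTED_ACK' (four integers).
After event 0: A_seq=100 A_ack=2061 B_seq=2061 B_ack=100
After event 1: A_seq=100 A_ack=2075 B_seq=2075 B_ack=100
After event 2: A_seq=100 A_ack=2075 B_seq=2257 B_ack=100
After event 3: A_seq=100 A_ack=2075 B_seq=2375 B_ack=100
After event 4: A_seq=100 A_ack=2375 B_seq=2375 B_ack=100
After event 5: A_seq=100 A_ack=2554 B_seq=2554 B_ack=100

100 2554 2554 100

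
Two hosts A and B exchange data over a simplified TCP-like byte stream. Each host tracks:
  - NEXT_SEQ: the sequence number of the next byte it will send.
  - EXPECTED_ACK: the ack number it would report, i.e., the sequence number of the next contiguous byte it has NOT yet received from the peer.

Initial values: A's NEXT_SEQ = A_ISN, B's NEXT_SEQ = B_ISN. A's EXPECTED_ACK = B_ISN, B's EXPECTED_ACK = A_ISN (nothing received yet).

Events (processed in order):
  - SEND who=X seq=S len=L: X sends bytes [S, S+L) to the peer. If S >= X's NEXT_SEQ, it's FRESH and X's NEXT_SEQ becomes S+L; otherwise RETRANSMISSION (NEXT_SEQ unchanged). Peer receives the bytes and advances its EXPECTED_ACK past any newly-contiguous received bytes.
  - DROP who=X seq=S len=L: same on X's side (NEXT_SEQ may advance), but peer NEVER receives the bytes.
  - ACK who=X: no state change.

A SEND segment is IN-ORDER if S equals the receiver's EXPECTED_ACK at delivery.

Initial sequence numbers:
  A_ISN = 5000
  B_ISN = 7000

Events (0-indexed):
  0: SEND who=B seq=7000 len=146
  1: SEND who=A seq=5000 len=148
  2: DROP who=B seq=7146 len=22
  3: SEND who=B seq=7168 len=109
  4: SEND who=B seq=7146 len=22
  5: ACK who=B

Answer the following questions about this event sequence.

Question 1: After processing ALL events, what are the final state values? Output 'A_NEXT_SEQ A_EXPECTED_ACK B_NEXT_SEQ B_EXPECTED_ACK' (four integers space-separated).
Answer: 5148 7277 7277 5148

Derivation:
After event 0: A_seq=5000 A_ack=7146 B_seq=7146 B_ack=5000
After event 1: A_seq=5148 A_ack=7146 B_seq=7146 B_ack=5148
After event 2: A_seq=5148 A_ack=7146 B_seq=7168 B_ack=5148
After event 3: A_seq=5148 A_ack=7146 B_seq=7277 B_ack=5148
After event 4: A_seq=5148 A_ack=7277 B_seq=7277 B_ack=5148
After event 5: A_seq=5148 A_ack=7277 B_seq=7277 B_ack=5148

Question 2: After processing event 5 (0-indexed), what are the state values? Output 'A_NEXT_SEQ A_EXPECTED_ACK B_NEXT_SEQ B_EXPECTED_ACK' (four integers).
After event 0: A_seq=5000 A_ack=7146 B_seq=7146 B_ack=5000
After event 1: A_seq=5148 A_ack=7146 B_seq=7146 B_ack=5148
After event 2: A_seq=5148 A_ack=7146 B_seq=7168 B_ack=5148
After event 3: A_seq=5148 A_ack=7146 B_seq=7277 B_ack=5148
After event 4: A_seq=5148 A_ack=7277 B_seq=7277 B_ack=5148
After event 5: A_seq=5148 A_ack=7277 B_seq=7277 B_ack=5148

5148 7277 7277 5148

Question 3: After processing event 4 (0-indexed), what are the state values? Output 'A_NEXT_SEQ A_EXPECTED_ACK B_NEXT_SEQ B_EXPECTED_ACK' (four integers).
After event 0: A_seq=5000 A_ack=7146 B_seq=7146 B_ack=5000
After event 1: A_seq=5148 A_ack=7146 B_seq=7146 B_ack=5148
After event 2: A_seq=5148 A_ack=7146 B_seq=7168 B_ack=5148
After event 3: A_seq=5148 A_ack=7146 B_seq=7277 B_ack=5148
After event 4: A_seq=5148 A_ack=7277 B_seq=7277 B_ack=5148

5148 7277 7277 5148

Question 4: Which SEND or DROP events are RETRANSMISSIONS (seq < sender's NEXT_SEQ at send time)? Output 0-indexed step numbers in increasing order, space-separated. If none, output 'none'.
Answer: 4

Derivation:
Step 0: SEND seq=7000 -> fresh
Step 1: SEND seq=5000 -> fresh
Step 2: DROP seq=7146 -> fresh
Step 3: SEND seq=7168 -> fresh
Step 4: SEND seq=7146 -> retransmit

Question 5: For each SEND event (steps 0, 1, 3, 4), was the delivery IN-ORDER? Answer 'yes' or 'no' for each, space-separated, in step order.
Answer: yes yes no yes

Derivation:
Step 0: SEND seq=7000 -> in-order
Step 1: SEND seq=5000 -> in-order
Step 3: SEND seq=7168 -> out-of-order
Step 4: SEND seq=7146 -> in-order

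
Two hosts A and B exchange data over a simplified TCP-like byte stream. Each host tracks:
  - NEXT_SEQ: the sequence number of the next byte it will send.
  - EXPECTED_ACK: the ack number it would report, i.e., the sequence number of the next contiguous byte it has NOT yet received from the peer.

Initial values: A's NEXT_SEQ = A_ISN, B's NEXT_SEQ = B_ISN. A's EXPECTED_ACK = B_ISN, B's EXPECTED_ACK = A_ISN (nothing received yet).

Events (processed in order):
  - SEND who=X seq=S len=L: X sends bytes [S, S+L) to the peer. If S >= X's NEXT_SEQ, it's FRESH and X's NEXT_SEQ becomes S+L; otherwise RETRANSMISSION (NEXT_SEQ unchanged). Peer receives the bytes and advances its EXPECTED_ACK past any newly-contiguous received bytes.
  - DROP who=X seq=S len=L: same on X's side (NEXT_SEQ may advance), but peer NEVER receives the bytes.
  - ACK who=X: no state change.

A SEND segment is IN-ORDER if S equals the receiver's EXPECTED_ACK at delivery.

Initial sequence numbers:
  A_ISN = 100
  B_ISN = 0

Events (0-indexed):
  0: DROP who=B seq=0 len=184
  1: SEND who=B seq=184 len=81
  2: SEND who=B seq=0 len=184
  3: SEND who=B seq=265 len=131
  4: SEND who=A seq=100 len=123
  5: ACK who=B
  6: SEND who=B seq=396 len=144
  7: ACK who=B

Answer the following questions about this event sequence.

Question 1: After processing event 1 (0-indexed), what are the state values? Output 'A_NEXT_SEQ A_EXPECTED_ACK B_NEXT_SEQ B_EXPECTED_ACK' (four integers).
After event 0: A_seq=100 A_ack=0 B_seq=184 B_ack=100
After event 1: A_seq=100 A_ack=0 B_seq=265 B_ack=100

100 0 265 100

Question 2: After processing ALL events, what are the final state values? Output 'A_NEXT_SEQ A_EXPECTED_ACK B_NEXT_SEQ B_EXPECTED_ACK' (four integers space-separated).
After event 0: A_seq=100 A_ack=0 B_seq=184 B_ack=100
After event 1: A_seq=100 A_ack=0 B_seq=265 B_ack=100
After event 2: A_seq=100 A_ack=265 B_seq=265 B_ack=100
After event 3: A_seq=100 A_ack=396 B_seq=396 B_ack=100
After event 4: A_seq=223 A_ack=396 B_seq=396 B_ack=223
After event 5: A_seq=223 A_ack=396 B_seq=396 B_ack=223
After event 6: A_seq=223 A_ack=540 B_seq=540 B_ack=223
After event 7: A_seq=223 A_ack=540 B_seq=540 B_ack=223

Answer: 223 540 540 223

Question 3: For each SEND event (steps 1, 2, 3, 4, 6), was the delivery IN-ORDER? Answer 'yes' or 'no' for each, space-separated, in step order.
Answer: no yes yes yes yes

Derivation:
Step 1: SEND seq=184 -> out-of-order
Step 2: SEND seq=0 -> in-order
Step 3: SEND seq=265 -> in-order
Step 4: SEND seq=100 -> in-order
Step 6: SEND seq=396 -> in-order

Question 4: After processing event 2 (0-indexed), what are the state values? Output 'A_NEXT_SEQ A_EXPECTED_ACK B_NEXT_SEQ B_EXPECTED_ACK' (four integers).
After event 0: A_seq=100 A_ack=0 B_seq=184 B_ack=100
After event 1: A_seq=100 A_ack=0 B_seq=265 B_ack=100
After event 2: A_seq=100 A_ack=265 B_seq=265 B_ack=100

100 265 265 100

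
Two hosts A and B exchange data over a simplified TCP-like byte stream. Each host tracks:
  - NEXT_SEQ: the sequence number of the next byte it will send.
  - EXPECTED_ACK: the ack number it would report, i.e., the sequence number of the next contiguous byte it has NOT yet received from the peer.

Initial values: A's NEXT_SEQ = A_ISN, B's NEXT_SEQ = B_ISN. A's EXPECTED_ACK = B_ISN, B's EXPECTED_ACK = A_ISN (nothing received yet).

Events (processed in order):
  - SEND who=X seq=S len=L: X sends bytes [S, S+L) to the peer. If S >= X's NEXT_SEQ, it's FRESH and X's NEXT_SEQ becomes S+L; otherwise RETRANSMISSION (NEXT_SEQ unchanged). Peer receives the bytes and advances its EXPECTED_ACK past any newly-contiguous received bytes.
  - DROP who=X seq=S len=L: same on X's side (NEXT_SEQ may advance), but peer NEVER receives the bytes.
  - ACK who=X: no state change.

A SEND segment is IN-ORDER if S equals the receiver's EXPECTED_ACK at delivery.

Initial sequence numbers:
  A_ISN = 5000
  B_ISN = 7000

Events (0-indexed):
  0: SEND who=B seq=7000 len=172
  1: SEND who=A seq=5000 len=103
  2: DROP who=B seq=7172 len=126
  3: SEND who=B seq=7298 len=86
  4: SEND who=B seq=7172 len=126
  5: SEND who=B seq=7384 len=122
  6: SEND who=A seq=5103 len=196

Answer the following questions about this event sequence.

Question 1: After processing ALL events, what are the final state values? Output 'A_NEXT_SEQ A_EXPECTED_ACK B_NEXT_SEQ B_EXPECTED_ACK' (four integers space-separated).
After event 0: A_seq=5000 A_ack=7172 B_seq=7172 B_ack=5000
After event 1: A_seq=5103 A_ack=7172 B_seq=7172 B_ack=5103
After event 2: A_seq=5103 A_ack=7172 B_seq=7298 B_ack=5103
After event 3: A_seq=5103 A_ack=7172 B_seq=7384 B_ack=5103
After event 4: A_seq=5103 A_ack=7384 B_seq=7384 B_ack=5103
After event 5: A_seq=5103 A_ack=7506 B_seq=7506 B_ack=5103
After event 6: A_seq=5299 A_ack=7506 B_seq=7506 B_ack=5299

Answer: 5299 7506 7506 5299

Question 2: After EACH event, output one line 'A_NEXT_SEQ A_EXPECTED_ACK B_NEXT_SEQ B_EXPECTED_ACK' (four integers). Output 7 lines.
5000 7172 7172 5000
5103 7172 7172 5103
5103 7172 7298 5103
5103 7172 7384 5103
5103 7384 7384 5103
5103 7506 7506 5103
5299 7506 7506 5299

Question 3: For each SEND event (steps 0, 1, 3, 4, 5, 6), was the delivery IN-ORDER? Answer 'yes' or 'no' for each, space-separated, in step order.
Answer: yes yes no yes yes yes

Derivation:
Step 0: SEND seq=7000 -> in-order
Step 1: SEND seq=5000 -> in-order
Step 3: SEND seq=7298 -> out-of-order
Step 4: SEND seq=7172 -> in-order
Step 5: SEND seq=7384 -> in-order
Step 6: SEND seq=5103 -> in-order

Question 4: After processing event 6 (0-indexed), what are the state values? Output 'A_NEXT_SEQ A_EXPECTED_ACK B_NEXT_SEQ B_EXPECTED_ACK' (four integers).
After event 0: A_seq=5000 A_ack=7172 B_seq=7172 B_ack=5000
After event 1: A_seq=5103 A_ack=7172 B_seq=7172 B_ack=5103
After event 2: A_seq=5103 A_ack=7172 B_seq=7298 B_ack=5103
After event 3: A_seq=5103 A_ack=7172 B_seq=7384 B_ack=5103
After event 4: A_seq=5103 A_ack=7384 B_seq=7384 B_ack=5103
After event 5: A_seq=5103 A_ack=7506 B_seq=7506 B_ack=5103
After event 6: A_seq=5299 A_ack=7506 B_seq=7506 B_ack=5299

5299 7506 7506 5299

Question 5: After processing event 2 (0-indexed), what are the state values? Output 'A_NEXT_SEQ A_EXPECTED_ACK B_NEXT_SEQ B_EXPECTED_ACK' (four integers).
After event 0: A_seq=5000 A_ack=7172 B_seq=7172 B_ack=5000
After event 1: A_seq=5103 A_ack=7172 B_seq=7172 B_ack=5103
After event 2: A_seq=5103 A_ack=7172 B_seq=7298 B_ack=5103

5103 7172 7298 5103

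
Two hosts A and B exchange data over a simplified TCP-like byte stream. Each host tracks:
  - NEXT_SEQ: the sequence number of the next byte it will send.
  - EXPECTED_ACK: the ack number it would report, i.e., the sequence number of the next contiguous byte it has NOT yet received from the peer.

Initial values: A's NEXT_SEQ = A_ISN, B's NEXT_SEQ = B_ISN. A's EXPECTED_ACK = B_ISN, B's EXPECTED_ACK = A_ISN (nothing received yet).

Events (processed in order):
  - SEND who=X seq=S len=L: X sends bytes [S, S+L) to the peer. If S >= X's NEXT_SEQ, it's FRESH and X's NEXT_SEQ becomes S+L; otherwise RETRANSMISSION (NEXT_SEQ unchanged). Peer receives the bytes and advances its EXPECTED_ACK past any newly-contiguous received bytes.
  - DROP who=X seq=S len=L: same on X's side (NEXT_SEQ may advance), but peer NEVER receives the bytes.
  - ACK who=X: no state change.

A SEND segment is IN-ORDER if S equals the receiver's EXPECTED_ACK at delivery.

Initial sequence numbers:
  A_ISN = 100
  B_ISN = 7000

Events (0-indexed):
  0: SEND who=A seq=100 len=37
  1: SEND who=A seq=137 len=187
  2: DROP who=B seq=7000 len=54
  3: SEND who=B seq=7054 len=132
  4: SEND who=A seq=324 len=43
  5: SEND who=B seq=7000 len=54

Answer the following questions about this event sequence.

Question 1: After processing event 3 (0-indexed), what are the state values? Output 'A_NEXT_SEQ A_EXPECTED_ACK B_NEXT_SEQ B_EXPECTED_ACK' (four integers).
After event 0: A_seq=137 A_ack=7000 B_seq=7000 B_ack=137
After event 1: A_seq=324 A_ack=7000 B_seq=7000 B_ack=324
After event 2: A_seq=324 A_ack=7000 B_seq=7054 B_ack=324
After event 3: A_seq=324 A_ack=7000 B_seq=7186 B_ack=324

324 7000 7186 324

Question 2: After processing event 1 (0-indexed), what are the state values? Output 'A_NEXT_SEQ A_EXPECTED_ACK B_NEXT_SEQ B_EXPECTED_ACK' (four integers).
After event 0: A_seq=137 A_ack=7000 B_seq=7000 B_ack=137
After event 1: A_seq=324 A_ack=7000 B_seq=7000 B_ack=324

324 7000 7000 324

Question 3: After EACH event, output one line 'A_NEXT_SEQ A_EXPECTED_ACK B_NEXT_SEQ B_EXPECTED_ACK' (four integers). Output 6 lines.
137 7000 7000 137
324 7000 7000 324
324 7000 7054 324
324 7000 7186 324
367 7000 7186 367
367 7186 7186 367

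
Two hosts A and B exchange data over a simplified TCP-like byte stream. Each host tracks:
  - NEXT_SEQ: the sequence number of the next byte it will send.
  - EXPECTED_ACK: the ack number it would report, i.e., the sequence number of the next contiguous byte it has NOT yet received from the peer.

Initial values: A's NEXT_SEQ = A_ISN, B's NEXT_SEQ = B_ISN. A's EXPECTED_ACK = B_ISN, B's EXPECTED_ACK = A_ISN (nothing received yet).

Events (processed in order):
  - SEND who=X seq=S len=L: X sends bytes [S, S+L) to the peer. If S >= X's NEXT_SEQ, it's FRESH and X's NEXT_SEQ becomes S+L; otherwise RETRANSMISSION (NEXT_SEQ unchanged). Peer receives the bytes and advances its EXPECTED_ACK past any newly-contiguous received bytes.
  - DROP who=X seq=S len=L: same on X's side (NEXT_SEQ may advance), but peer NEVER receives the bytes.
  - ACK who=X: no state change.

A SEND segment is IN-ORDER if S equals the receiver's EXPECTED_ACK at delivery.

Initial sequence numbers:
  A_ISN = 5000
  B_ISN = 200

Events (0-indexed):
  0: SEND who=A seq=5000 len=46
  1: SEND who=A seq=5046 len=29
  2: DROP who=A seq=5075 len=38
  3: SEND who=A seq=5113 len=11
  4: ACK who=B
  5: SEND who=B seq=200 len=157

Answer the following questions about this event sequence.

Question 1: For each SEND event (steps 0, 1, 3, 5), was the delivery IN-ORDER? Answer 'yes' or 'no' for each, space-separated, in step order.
Step 0: SEND seq=5000 -> in-order
Step 1: SEND seq=5046 -> in-order
Step 3: SEND seq=5113 -> out-of-order
Step 5: SEND seq=200 -> in-order

Answer: yes yes no yes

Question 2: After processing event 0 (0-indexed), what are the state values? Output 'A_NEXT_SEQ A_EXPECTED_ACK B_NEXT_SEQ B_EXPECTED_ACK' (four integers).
After event 0: A_seq=5046 A_ack=200 B_seq=200 B_ack=5046

5046 200 200 5046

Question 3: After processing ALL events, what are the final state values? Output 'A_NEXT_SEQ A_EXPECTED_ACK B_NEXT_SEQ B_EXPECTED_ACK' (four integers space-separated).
Answer: 5124 357 357 5075

Derivation:
After event 0: A_seq=5046 A_ack=200 B_seq=200 B_ack=5046
After event 1: A_seq=5075 A_ack=200 B_seq=200 B_ack=5075
After event 2: A_seq=5113 A_ack=200 B_seq=200 B_ack=5075
After event 3: A_seq=5124 A_ack=200 B_seq=200 B_ack=5075
After event 4: A_seq=5124 A_ack=200 B_seq=200 B_ack=5075
After event 5: A_seq=5124 A_ack=357 B_seq=357 B_ack=5075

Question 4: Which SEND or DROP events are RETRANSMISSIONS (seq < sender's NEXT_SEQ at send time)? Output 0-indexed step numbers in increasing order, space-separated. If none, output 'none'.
Step 0: SEND seq=5000 -> fresh
Step 1: SEND seq=5046 -> fresh
Step 2: DROP seq=5075 -> fresh
Step 3: SEND seq=5113 -> fresh
Step 5: SEND seq=200 -> fresh

Answer: none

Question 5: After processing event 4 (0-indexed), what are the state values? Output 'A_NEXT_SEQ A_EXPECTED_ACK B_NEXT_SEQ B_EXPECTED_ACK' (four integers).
After event 0: A_seq=5046 A_ack=200 B_seq=200 B_ack=5046
After event 1: A_seq=5075 A_ack=200 B_seq=200 B_ack=5075
After event 2: A_seq=5113 A_ack=200 B_seq=200 B_ack=5075
After event 3: A_seq=5124 A_ack=200 B_seq=200 B_ack=5075
After event 4: A_seq=5124 A_ack=200 B_seq=200 B_ack=5075

5124 200 200 5075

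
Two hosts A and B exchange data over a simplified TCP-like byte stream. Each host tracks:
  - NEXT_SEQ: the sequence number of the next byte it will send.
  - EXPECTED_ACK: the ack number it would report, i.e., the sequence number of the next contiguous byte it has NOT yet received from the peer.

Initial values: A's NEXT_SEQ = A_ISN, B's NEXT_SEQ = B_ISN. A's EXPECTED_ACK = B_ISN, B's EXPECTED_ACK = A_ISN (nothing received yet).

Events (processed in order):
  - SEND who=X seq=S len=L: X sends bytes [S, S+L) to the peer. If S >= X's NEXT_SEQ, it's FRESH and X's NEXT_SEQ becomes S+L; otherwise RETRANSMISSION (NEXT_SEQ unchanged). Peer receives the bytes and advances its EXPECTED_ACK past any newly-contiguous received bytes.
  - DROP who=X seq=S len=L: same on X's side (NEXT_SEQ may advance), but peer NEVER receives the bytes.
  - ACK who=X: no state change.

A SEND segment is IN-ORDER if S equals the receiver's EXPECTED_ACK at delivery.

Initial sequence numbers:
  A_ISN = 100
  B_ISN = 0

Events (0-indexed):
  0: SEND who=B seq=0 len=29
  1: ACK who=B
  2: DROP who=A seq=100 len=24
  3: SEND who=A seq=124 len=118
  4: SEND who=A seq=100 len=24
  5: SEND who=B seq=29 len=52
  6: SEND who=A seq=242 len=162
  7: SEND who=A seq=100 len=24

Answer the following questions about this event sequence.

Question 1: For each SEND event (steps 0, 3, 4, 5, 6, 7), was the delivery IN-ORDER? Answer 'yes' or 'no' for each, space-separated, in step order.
Answer: yes no yes yes yes no

Derivation:
Step 0: SEND seq=0 -> in-order
Step 3: SEND seq=124 -> out-of-order
Step 4: SEND seq=100 -> in-order
Step 5: SEND seq=29 -> in-order
Step 6: SEND seq=242 -> in-order
Step 7: SEND seq=100 -> out-of-order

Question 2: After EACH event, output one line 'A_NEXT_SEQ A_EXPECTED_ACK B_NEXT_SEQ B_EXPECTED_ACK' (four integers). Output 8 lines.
100 29 29 100
100 29 29 100
124 29 29 100
242 29 29 100
242 29 29 242
242 81 81 242
404 81 81 404
404 81 81 404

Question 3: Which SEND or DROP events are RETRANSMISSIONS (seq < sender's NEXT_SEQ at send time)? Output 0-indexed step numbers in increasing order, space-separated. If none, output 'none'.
Step 0: SEND seq=0 -> fresh
Step 2: DROP seq=100 -> fresh
Step 3: SEND seq=124 -> fresh
Step 4: SEND seq=100 -> retransmit
Step 5: SEND seq=29 -> fresh
Step 6: SEND seq=242 -> fresh
Step 7: SEND seq=100 -> retransmit

Answer: 4 7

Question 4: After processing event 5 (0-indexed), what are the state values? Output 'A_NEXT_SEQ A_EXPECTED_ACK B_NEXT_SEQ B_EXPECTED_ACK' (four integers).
After event 0: A_seq=100 A_ack=29 B_seq=29 B_ack=100
After event 1: A_seq=100 A_ack=29 B_seq=29 B_ack=100
After event 2: A_seq=124 A_ack=29 B_seq=29 B_ack=100
After event 3: A_seq=242 A_ack=29 B_seq=29 B_ack=100
After event 4: A_seq=242 A_ack=29 B_seq=29 B_ack=242
After event 5: A_seq=242 A_ack=81 B_seq=81 B_ack=242

242 81 81 242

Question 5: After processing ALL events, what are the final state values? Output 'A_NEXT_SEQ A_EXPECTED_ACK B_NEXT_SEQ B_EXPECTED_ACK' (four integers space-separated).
Answer: 404 81 81 404

Derivation:
After event 0: A_seq=100 A_ack=29 B_seq=29 B_ack=100
After event 1: A_seq=100 A_ack=29 B_seq=29 B_ack=100
After event 2: A_seq=124 A_ack=29 B_seq=29 B_ack=100
After event 3: A_seq=242 A_ack=29 B_seq=29 B_ack=100
After event 4: A_seq=242 A_ack=29 B_seq=29 B_ack=242
After event 5: A_seq=242 A_ack=81 B_seq=81 B_ack=242
After event 6: A_seq=404 A_ack=81 B_seq=81 B_ack=404
After event 7: A_seq=404 A_ack=81 B_seq=81 B_ack=404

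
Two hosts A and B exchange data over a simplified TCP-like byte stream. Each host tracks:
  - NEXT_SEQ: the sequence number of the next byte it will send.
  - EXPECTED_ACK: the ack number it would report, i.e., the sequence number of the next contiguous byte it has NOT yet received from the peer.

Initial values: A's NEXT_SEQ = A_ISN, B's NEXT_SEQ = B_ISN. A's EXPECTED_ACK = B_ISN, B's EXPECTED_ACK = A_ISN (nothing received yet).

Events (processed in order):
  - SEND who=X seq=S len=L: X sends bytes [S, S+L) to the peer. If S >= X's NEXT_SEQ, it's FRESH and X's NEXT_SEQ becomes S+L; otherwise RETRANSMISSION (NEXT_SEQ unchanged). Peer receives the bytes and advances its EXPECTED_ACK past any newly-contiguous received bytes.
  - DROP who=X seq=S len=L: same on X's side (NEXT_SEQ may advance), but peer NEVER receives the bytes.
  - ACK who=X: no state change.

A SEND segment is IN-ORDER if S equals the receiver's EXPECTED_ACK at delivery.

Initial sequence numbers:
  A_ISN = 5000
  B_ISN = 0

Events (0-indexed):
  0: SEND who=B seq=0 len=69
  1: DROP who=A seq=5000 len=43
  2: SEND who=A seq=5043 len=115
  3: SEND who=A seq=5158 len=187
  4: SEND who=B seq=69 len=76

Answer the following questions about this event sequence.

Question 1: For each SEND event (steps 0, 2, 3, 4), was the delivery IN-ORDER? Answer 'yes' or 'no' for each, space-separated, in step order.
Step 0: SEND seq=0 -> in-order
Step 2: SEND seq=5043 -> out-of-order
Step 3: SEND seq=5158 -> out-of-order
Step 4: SEND seq=69 -> in-order

Answer: yes no no yes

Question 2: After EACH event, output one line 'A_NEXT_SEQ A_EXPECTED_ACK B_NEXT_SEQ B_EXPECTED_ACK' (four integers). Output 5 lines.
5000 69 69 5000
5043 69 69 5000
5158 69 69 5000
5345 69 69 5000
5345 145 145 5000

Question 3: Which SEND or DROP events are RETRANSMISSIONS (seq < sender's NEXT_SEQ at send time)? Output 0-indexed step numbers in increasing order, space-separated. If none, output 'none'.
Answer: none

Derivation:
Step 0: SEND seq=0 -> fresh
Step 1: DROP seq=5000 -> fresh
Step 2: SEND seq=5043 -> fresh
Step 3: SEND seq=5158 -> fresh
Step 4: SEND seq=69 -> fresh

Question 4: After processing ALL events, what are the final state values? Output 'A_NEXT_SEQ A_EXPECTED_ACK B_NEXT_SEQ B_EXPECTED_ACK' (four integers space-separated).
After event 0: A_seq=5000 A_ack=69 B_seq=69 B_ack=5000
After event 1: A_seq=5043 A_ack=69 B_seq=69 B_ack=5000
After event 2: A_seq=5158 A_ack=69 B_seq=69 B_ack=5000
After event 3: A_seq=5345 A_ack=69 B_seq=69 B_ack=5000
After event 4: A_seq=5345 A_ack=145 B_seq=145 B_ack=5000

Answer: 5345 145 145 5000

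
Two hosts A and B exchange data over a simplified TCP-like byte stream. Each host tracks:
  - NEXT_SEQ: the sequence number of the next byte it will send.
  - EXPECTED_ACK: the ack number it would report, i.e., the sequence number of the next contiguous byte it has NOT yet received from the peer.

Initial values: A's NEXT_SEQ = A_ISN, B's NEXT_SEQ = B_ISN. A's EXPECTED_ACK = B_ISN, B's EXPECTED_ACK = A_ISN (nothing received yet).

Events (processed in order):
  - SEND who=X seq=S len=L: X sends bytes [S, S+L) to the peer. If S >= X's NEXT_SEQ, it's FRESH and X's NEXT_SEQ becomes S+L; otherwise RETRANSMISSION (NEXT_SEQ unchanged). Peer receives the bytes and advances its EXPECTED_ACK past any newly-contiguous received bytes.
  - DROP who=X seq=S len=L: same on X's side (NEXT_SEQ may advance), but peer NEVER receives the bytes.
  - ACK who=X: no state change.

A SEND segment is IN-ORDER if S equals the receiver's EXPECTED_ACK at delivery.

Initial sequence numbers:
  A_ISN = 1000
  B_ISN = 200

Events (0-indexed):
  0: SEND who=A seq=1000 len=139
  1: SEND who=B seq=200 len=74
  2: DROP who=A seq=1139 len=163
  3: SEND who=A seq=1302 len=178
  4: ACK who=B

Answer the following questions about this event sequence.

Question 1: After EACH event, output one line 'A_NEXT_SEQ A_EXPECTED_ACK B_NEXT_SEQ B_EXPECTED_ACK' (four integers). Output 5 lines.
1139 200 200 1139
1139 274 274 1139
1302 274 274 1139
1480 274 274 1139
1480 274 274 1139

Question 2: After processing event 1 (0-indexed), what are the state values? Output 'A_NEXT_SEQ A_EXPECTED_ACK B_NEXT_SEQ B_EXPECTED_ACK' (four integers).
After event 0: A_seq=1139 A_ack=200 B_seq=200 B_ack=1139
After event 1: A_seq=1139 A_ack=274 B_seq=274 B_ack=1139

1139 274 274 1139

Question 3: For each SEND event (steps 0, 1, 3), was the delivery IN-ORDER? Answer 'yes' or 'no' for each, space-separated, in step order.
Step 0: SEND seq=1000 -> in-order
Step 1: SEND seq=200 -> in-order
Step 3: SEND seq=1302 -> out-of-order

Answer: yes yes no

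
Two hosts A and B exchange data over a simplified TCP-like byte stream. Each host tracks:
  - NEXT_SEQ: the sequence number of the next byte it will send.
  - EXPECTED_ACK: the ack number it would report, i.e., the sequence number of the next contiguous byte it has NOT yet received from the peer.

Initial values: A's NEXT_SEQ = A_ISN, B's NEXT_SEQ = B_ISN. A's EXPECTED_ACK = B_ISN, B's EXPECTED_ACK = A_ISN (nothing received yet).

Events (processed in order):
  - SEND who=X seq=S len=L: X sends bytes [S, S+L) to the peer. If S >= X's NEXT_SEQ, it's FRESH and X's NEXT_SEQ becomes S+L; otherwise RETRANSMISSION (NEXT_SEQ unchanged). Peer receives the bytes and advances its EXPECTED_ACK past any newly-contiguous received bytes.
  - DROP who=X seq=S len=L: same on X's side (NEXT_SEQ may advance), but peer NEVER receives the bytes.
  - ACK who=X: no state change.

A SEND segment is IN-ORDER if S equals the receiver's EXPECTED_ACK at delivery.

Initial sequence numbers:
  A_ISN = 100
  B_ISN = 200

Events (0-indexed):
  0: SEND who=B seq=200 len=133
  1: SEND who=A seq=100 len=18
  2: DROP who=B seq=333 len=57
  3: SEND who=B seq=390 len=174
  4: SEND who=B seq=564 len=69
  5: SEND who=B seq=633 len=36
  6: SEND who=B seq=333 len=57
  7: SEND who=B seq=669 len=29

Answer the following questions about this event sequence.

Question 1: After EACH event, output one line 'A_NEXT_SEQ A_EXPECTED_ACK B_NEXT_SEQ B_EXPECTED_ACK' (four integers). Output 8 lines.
100 333 333 100
118 333 333 118
118 333 390 118
118 333 564 118
118 333 633 118
118 333 669 118
118 669 669 118
118 698 698 118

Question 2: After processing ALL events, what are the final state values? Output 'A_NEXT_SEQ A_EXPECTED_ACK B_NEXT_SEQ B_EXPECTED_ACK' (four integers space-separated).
After event 0: A_seq=100 A_ack=333 B_seq=333 B_ack=100
After event 1: A_seq=118 A_ack=333 B_seq=333 B_ack=118
After event 2: A_seq=118 A_ack=333 B_seq=390 B_ack=118
After event 3: A_seq=118 A_ack=333 B_seq=564 B_ack=118
After event 4: A_seq=118 A_ack=333 B_seq=633 B_ack=118
After event 5: A_seq=118 A_ack=333 B_seq=669 B_ack=118
After event 6: A_seq=118 A_ack=669 B_seq=669 B_ack=118
After event 7: A_seq=118 A_ack=698 B_seq=698 B_ack=118

Answer: 118 698 698 118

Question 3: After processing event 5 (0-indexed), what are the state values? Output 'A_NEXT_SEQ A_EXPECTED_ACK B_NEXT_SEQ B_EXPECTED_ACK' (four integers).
After event 0: A_seq=100 A_ack=333 B_seq=333 B_ack=100
After event 1: A_seq=118 A_ack=333 B_seq=333 B_ack=118
After event 2: A_seq=118 A_ack=333 B_seq=390 B_ack=118
After event 3: A_seq=118 A_ack=333 B_seq=564 B_ack=118
After event 4: A_seq=118 A_ack=333 B_seq=633 B_ack=118
After event 5: A_seq=118 A_ack=333 B_seq=669 B_ack=118

118 333 669 118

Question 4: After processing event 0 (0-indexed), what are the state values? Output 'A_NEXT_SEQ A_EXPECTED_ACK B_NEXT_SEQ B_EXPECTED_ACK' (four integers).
After event 0: A_seq=100 A_ack=333 B_seq=333 B_ack=100

100 333 333 100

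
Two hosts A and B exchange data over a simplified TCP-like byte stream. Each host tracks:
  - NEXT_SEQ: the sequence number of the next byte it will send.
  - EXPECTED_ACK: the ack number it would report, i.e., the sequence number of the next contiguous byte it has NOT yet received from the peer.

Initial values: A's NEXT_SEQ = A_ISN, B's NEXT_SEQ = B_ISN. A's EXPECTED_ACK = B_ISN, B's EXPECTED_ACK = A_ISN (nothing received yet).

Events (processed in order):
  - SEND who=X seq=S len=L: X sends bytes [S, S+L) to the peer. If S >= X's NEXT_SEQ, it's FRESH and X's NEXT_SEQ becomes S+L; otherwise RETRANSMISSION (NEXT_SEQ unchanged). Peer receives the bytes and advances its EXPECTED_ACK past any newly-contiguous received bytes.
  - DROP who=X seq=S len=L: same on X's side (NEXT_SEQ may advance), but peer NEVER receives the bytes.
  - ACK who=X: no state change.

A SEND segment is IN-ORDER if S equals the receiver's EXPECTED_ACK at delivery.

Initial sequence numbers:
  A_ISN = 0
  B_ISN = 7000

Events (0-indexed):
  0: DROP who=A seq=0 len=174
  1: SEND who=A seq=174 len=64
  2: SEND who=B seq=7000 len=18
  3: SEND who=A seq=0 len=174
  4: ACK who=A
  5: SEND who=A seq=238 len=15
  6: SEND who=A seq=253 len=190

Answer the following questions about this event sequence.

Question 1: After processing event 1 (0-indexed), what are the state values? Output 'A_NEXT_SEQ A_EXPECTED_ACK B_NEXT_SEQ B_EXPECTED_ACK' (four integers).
After event 0: A_seq=174 A_ack=7000 B_seq=7000 B_ack=0
After event 1: A_seq=238 A_ack=7000 B_seq=7000 B_ack=0

238 7000 7000 0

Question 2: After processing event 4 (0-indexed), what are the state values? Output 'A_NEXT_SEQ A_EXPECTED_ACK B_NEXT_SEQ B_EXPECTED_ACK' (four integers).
After event 0: A_seq=174 A_ack=7000 B_seq=7000 B_ack=0
After event 1: A_seq=238 A_ack=7000 B_seq=7000 B_ack=0
After event 2: A_seq=238 A_ack=7018 B_seq=7018 B_ack=0
After event 3: A_seq=238 A_ack=7018 B_seq=7018 B_ack=238
After event 4: A_seq=238 A_ack=7018 B_seq=7018 B_ack=238

238 7018 7018 238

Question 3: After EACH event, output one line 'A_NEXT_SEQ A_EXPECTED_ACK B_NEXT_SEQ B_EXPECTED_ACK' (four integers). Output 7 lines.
174 7000 7000 0
238 7000 7000 0
238 7018 7018 0
238 7018 7018 238
238 7018 7018 238
253 7018 7018 253
443 7018 7018 443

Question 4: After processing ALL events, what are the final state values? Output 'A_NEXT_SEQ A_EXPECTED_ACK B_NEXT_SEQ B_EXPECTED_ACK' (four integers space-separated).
After event 0: A_seq=174 A_ack=7000 B_seq=7000 B_ack=0
After event 1: A_seq=238 A_ack=7000 B_seq=7000 B_ack=0
After event 2: A_seq=238 A_ack=7018 B_seq=7018 B_ack=0
After event 3: A_seq=238 A_ack=7018 B_seq=7018 B_ack=238
After event 4: A_seq=238 A_ack=7018 B_seq=7018 B_ack=238
After event 5: A_seq=253 A_ack=7018 B_seq=7018 B_ack=253
After event 6: A_seq=443 A_ack=7018 B_seq=7018 B_ack=443

Answer: 443 7018 7018 443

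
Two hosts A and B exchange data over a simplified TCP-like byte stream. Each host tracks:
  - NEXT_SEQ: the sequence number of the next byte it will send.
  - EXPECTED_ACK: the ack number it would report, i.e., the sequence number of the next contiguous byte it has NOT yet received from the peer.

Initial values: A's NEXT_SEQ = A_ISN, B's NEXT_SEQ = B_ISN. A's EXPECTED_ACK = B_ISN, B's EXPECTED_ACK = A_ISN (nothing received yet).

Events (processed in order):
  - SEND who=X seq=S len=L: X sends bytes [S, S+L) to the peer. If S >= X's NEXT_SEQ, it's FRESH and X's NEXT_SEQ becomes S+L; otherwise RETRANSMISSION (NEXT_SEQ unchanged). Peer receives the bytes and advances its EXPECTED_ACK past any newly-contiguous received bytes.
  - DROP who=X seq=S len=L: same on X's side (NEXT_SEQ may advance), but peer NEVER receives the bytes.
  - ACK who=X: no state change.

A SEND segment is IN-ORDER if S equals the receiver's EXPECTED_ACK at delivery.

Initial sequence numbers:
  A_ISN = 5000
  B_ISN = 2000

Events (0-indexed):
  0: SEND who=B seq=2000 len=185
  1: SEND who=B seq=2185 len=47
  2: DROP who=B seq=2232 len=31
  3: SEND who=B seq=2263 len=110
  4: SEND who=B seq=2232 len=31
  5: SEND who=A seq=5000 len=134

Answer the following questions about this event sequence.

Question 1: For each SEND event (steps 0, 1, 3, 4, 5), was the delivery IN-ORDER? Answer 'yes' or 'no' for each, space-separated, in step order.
Answer: yes yes no yes yes

Derivation:
Step 0: SEND seq=2000 -> in-order
Step 1: SEND seq=2185 -> in-order
Step 3: SEND seq=2263 -> out-of-order
Step 4: SEND seq=2232 -> in-order
Step 5: SEND seq=5000 -> in-order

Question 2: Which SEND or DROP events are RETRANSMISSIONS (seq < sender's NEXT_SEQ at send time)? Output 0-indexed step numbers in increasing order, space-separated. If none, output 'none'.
Step 0: SEND seq=2000 -> fresh
Step 1: SEND seq=2185 -> fresh
Step 2: DROP seq=2232 -> fresh
Step 3: SEND seq=2263 -> fresh
Step 4: SEND seq=2232 -> retransmit
Step 5: SEND seq=5000 -> fresh

Answer: 4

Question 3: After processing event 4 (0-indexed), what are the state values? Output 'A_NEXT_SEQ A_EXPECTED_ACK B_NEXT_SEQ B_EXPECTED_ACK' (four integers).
After event 0: A_seq=5000 A_ack=2185 B_seq=2185 B_ack=5000
After event 1: A_seq=5000 A_ack=2232 B_seq=2232 B_ack=5000
After event 2: A_seq=5000 A_ack=2232 B_seq=2263 B_ack=5000
After event 3: A_seq=5000 A_ack=2232 B_seq=2373 B_ack=5000
After event 4: A_seq=5000 A_ack=2373 B_seq=2373 B_ack=5000

5000 2373 2373 5000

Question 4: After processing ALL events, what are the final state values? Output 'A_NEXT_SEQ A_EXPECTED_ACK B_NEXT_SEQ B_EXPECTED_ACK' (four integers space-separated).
Answer: 5134 2373 2373 5134

Derivation:
After event 0: A_seq=5000 A_ack=2185 B_seq=2185 B_ack=5000
After event 1: A_seq=5000 A_ack=2232 B_seq=2232 B_ack=5000
After event 2: A_seq=5000 A_ack=2232 B_seq=2263 B_ack=5000
After event 3: A_seq=5000 A_ack=2232 B_seq=2373 B_ack=5000
After event 4: A_seq=5000 A_ack=2373 B_seq=2373 B_ack=5000
After event 5: A_seq=5134 A_ack=2373 B_seq=2373 B_ack=5134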